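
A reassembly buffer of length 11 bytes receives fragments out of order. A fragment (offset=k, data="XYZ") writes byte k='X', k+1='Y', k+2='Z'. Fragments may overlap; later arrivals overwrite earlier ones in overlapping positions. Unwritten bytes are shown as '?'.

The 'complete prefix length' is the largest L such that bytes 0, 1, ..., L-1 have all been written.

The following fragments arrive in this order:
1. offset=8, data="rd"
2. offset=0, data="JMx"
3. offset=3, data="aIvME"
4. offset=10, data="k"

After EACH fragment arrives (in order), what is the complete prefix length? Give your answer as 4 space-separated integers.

Answer: 0 3 10 11

Derivation:
Fragment 1: offset=8 data="rd" -> buffer=????????rd? -> prefix_len=0
Fragment 2: offset=0 data="JMx" -> buffer=JMx?????rd? -> prefix_len=3
Fragment 3: offset=3 data="aIvME" -> buffer=JMxaIvMErd? -> prefix_len=10
Fragment 4: offset=10 data="k" -> buffer=JMxaIvMErdk -> prefix_len=11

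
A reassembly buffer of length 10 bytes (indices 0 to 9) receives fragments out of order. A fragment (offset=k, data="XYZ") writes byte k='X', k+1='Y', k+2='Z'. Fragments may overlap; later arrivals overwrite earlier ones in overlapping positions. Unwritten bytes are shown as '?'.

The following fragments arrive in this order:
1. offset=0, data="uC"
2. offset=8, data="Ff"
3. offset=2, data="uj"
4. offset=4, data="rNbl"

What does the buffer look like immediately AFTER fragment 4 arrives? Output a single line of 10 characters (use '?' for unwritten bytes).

Answer: uCujrNblFf

Derivation:
Fragment 1: offset=0 data="uC" -> buffer=uC????????
Fragment 2: offset=8 data="Ff" -> buffer=uC??????Ff
Fragment 3: offset=2 data="uj" -> buffer=uCuj????Ff
Fragment 4: offset=4 data="rNbl" -> buffer=uCujrNblFf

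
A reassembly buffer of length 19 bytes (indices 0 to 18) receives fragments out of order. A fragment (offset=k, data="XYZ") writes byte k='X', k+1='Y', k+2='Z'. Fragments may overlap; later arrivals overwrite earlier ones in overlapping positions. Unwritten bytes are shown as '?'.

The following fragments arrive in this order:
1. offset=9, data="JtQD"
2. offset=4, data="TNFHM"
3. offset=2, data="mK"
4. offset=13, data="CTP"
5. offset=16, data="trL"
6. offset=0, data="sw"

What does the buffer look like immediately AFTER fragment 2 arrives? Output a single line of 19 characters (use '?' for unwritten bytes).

Fragment 1: offset=9 data="JtQD" -> buffer=?????????JtQD??????
Fragment 2: offset=4 data="TNFHM" -> buffer=????TNFHMJtQD??????

Answer: ????TNFHMJtQD??????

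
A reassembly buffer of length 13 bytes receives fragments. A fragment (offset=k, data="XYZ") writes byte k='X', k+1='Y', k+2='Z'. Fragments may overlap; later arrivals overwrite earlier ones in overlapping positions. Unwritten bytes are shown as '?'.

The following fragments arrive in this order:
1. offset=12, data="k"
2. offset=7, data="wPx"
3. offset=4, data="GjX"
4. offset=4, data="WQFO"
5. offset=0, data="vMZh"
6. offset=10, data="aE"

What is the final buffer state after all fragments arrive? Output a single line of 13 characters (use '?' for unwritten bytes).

Fragment 1: offset=12 data="k" -> buffer=????????????k
Fragment 2: offset=7 data="wPx" -> buffer=???????wPx??k
Fragment 3: offset=4 data="GjX" -> buffer=????GjXwPx??k
Fragment 4: offset=4 data="WQFO" -> buffer=????WQFOPx??k
Fragment 5: offset=0 data="vMZh" -> buffer=vMZhWQFOPx??k
Fragment 6: offset=10 data="aE" -> buffer=vMZhWQFOPxaEk

Answer: vMZhWQFOPxaEk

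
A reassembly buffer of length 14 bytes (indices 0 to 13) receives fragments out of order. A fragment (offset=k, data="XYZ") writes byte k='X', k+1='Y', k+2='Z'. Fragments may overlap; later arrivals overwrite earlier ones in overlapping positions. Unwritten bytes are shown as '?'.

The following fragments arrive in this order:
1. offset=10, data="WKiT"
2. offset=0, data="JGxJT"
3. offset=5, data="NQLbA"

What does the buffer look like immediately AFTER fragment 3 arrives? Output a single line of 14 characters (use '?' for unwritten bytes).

Answer: JGxJTNQLbAWKiT

Derivation:
Fragment 1: offset=10 data="WKiT" -> buffer=??????????WKiT
Fragment 2: offset=0 data="JGxJT" -> buffer=JGxJT?????WKiT
Fragment 3: offset=5 data="NQLbA" -> buffer=JGxJTNQLbAWKiT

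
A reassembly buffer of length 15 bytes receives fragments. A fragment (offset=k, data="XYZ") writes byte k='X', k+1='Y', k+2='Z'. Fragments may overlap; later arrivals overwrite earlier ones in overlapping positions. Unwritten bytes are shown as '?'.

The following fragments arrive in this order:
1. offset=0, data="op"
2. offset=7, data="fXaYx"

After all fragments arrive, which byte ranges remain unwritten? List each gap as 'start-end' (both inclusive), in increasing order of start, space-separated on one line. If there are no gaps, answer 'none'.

Fragment 1: offset=0 len=2
Fragment 2: offset=7 len=5
Gaps: 2-6 12-14

Answer: 2-6 12-14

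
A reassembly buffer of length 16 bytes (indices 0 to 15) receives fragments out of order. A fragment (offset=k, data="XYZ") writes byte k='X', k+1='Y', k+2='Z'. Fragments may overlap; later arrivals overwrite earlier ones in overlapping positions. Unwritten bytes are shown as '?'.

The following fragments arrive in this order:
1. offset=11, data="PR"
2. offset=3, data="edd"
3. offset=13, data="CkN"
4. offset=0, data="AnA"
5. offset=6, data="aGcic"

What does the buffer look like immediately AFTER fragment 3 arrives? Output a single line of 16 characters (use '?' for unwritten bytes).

Fragment 1: offset=11 data="PR" -> buffer=???????????PR???
Fragment 2: offset=3 data="edd" -> buffer=???edd?????PR???
Fragment 3: offset=13 data="CkN" -> buffer=???edd?????PRCkN

Answer: ???edd?????PRCkN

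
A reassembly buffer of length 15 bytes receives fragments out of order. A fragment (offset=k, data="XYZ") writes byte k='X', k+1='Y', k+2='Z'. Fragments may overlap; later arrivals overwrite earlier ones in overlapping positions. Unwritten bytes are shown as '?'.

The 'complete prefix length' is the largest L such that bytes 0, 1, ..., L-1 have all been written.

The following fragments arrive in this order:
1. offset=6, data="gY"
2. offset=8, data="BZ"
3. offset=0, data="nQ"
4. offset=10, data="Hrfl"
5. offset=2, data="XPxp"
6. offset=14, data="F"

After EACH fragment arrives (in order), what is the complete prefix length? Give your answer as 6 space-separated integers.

Answer: 0 0 2 2 14 15

Derivation:
Fragment 1: offset=6 data="gY" -> buffer=??????gY??????? -> prefix_len=0
Fragment 2: offset=8 data="BZ" -> buffer=??????gYBZ????? -> prefix_len=0
Fragment 3: offset=0 data="nQ" -> buffer=nQ????gYBZ????? -> prefix_len=2
Fragment 4: offset=10 data="Hrfl" -> buffer=nQ????gYBZHrfl? -> prefix_len=2
Fragment 5: offset=2 data="XPxp" -> buffer=nQXPxpgYBZHrfl? -> prefix_len=14
Fragment 6: offset=14 data="F" -> buffer=nQXPxpgYBZHrflF -> prefix_len=15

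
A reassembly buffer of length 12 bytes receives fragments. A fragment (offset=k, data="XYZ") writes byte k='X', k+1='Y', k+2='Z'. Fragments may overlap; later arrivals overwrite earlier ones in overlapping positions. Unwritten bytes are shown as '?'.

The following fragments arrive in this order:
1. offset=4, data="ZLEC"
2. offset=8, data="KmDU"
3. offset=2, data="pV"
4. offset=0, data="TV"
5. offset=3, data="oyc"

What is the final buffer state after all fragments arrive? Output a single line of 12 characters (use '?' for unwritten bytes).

Fragment 1: offset=4 data="ZLEC" -> buffer=????ZLEC????
Fragment 2: offset=8 data="KmDU" -> buffer=????ZLECKmDU
Fragment 3: offset=2 data="pV" -> buffer=??pVZLECKmDU
Fragment 4: offset=0 data="TV" -> buffer=TVpVZLECKmDU
Fragment 5: offset=3 data="oyc" -> buffer=TVpoycECKmDU

Answer: TVpoycECKmDU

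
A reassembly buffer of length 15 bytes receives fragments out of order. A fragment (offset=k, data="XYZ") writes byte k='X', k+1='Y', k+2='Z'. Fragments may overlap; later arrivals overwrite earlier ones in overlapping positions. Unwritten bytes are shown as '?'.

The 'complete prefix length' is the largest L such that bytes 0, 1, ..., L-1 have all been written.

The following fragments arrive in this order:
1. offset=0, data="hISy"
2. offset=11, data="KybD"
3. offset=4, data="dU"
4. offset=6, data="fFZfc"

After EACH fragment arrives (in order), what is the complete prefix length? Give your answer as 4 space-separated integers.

Answer: 4 4 6 15

Derivation:
Fragment 1: offset=0 data="hISy" -> buffer=hISy??????????? -> prefix_len=4
Fragment 2: offset=11 data="KybD" -> buffer=hISy???????KybD -> prefix_len=4
Fragment 3: offset=4 data="dU" -> buffer=hISydU?????KybD -> prefix_len=6
Fragment 4: offset=6 data="fFZfc" -> buffer=hISydUfFZfcKybD -> prefix_len=15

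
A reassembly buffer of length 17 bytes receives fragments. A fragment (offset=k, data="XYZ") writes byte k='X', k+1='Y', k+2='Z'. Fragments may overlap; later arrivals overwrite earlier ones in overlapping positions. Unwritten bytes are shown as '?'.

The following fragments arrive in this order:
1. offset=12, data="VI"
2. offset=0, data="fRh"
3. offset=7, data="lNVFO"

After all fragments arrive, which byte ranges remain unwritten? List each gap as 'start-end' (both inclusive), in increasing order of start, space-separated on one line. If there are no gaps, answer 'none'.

Fragment 1: offset=12 len=2
Fragment 2: offset=0 len=3
Fragment 3: offset=7 len=5
Gaps: 3-6 14-16

Answer: 3-6 14-16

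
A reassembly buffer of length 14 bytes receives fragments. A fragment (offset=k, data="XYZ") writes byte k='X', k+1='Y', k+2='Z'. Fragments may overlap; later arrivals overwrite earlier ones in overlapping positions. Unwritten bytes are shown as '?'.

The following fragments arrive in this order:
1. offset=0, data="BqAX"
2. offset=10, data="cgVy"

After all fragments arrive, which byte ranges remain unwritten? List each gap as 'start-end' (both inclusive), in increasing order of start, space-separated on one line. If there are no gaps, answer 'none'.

Fragment 1: offset=0 len=4
Fragment 2: offset=10 len=4
Gaps: 4-9

Answer: 4-9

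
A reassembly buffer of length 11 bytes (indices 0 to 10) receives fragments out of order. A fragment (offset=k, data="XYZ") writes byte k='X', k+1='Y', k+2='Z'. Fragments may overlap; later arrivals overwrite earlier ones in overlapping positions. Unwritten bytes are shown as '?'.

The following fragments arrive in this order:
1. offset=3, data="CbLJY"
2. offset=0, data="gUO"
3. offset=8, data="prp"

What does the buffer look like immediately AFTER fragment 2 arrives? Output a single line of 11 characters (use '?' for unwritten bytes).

Answer: gUOCbLJY???

Derivation:
Fragment 1: offset=3 data="CbLJY" -> buffer=???CbLJY???
Fragment 2: offset=0 data="gUO" -> buffer=gUOCbLJY???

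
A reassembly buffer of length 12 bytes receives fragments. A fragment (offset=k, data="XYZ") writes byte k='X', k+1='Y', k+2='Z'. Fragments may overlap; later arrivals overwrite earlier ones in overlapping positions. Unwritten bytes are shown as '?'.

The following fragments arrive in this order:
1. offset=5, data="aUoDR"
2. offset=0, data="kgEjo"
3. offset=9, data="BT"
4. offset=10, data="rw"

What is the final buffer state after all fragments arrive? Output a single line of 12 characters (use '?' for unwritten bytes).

Fragment 1: offset=5 data="aUoDR" -> buffer=?????aUoDR??
Fragment 2: offset=0 data="kgEjo" -> buffer=kgEjoaUoDR??
Fragment 3: offset=9 data="BT" -> buffer=kgEjoaUoDBT?
Fragment 4: offset=10 data="rw" -> buffer=kgEjoaUoDBrw

Answer: kgEjoaUoDBrw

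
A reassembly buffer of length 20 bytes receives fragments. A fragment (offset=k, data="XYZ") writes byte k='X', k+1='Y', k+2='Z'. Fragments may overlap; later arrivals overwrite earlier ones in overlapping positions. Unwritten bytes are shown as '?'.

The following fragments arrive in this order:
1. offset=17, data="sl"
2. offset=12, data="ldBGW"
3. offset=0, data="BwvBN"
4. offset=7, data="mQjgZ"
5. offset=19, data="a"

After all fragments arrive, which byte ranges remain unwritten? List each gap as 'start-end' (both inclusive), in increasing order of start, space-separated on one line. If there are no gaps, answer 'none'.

Fragment 1: offset=17 len=2
Fragment 2: offset=12 len=5
Fragment 3: offset=0 len=5
Fragment 4: offset=7 len=5
Fragment 5: offset=19 len=1
Gaps: 5-6

Answer: 5-6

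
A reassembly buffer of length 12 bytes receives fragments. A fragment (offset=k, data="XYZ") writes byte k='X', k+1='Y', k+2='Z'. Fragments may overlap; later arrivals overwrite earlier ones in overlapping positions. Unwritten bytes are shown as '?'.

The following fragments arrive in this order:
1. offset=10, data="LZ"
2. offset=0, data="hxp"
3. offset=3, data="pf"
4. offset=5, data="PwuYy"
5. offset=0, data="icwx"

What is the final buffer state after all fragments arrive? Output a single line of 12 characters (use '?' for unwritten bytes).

Fragment 1: offset=10 data="LZ" -> buffer=??????????LZ
Fragment 2: offset=0 data="hxp" -> buffer=hxp???????LZ
Fragment 3: offset=3 data="pf" -> buffer=hxppf?????LZ
Fragment 4: offset=5 data="PwuYy" -> buffer=hxppfPwuYyLZ
Fragment 5: offset=0 data="icwx" -> buffer=icwxfPwuYyLZ

Answer: icwxfPwuYyLZ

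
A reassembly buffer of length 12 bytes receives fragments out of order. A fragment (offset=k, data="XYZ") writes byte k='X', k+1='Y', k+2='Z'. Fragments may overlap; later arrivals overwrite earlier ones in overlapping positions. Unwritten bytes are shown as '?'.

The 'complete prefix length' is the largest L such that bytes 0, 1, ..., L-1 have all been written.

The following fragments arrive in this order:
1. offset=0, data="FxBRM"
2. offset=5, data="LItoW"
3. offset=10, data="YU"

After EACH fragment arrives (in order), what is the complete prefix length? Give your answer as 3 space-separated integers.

Fragment 1: offset=0 data="FxBRM" -> buffer=FxBRM??????? -> prefix_len=5
Fragment 2: offset=5 data="LItoW" -> buffer=FxBRMLItoW?? -> prefix_len=10
Fragment 3: offset=10 data="YU" -> buffer=FxBRMLItoWYU -> prefix_len=12

Answer: 5 10 12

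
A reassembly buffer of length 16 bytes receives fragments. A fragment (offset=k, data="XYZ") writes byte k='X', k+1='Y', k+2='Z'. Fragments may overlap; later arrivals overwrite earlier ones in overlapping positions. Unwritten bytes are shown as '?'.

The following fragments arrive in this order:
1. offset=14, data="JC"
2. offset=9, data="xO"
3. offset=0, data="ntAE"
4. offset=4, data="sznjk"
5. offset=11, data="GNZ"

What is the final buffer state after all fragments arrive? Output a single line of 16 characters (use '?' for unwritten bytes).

Answer: ntAEsznjkxOGNZJC

Derivation:
Fragment 1: offset=14 data="JC" -> buffer=??????????????JC
Fragment 2: offset=9 data="xO" -> buffer=?????????xO???JC
Fragment 3: offset=0 data="ntAE" -> buffer=ntAE?????xO???JC
Fragment 4: offset=4 data="sznjk" -> buffer=ntAEsznjkxO???JC
Fragment 5: offset=11 data="GNZ" -> buffer=ntAEsznjkxOGNZJC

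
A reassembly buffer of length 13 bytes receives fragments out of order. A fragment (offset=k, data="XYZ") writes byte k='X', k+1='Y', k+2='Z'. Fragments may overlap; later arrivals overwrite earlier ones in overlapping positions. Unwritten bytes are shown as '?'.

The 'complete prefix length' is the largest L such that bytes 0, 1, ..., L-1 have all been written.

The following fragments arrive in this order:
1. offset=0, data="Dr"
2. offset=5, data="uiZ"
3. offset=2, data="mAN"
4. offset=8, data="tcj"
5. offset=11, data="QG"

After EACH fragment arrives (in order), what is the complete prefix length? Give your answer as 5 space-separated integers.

Answer: 2 2 8 11 13

Derivation:
Fragment 1: offset=0 data="Dr" -> buffer=Dr??????????? -> prefix_len=2
Fragment 2: offset=5 data="uiZ" -> buffer=Dr???uiZ????? -> prefix_len=2
Fragment 3: offset=2 data="mAN" -> buffer=DrmANuiZ????? -> prefix_len=8
Fragment 4: offset=8 data="tcj" -> buffer=DrmANuiZtcj?? -> prefix_len=11
Fragment 5: offset=11 data="QG" -> buffer=DrmANuiZtcjQG -> prefix_len=13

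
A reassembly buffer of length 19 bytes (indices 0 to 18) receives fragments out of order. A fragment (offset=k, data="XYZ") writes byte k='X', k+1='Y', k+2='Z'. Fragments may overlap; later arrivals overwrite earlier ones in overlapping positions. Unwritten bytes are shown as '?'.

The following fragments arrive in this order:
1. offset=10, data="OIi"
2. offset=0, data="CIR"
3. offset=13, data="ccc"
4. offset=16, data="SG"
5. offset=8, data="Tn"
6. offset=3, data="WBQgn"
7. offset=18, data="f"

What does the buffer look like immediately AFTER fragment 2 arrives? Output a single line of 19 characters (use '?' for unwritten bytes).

Fragment 1: offset=10 data="OIi" -> buffer=??????????OIi??????
Fragment 2: offset=0 data="CIR" -> buffer=CIR???????OIi??????

Answer: CIR???????OIi??????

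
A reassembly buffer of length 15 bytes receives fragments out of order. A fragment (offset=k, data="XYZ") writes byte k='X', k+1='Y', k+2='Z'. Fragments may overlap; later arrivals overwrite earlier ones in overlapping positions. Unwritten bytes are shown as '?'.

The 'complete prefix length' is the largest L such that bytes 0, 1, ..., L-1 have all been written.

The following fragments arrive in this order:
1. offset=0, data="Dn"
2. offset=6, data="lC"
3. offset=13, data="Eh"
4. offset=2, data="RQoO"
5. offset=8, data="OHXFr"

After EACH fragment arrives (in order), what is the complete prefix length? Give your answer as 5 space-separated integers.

Answer: 2 2 2 8 15

Derivation:
Fragment 1: offset=0 data="Dn" -> buffer=Dn????????????? -> prefix_len=2
Fragment 2: offset=6 data="lC" -> buffer=Dn????lC??????? -> prefix_len=2
Fragment 3: offset=13 data="Eh" -> buffer=Dn????lC?????Eh -> prefix_len=2
Fragment 4: offset=2 data="RQoO" -> buffer=DnRQoOlC?????Eh -> prefix_len=8
Fragment 5: offset=8 data="OHXFr" -> buffer=DnRQoOlCOHXFrEh -> prefix_len=15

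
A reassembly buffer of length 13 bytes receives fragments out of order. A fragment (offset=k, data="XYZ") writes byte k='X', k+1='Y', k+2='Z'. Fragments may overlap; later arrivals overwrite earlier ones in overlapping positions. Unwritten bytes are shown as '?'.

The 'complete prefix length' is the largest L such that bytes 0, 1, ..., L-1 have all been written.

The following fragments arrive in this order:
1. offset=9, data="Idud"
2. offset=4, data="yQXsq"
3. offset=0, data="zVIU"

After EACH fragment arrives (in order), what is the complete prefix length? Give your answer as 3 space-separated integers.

Answer: 0 0 13

Derivation:
Fragment 1: offset=9 data="Idud" -> buffer=?????????Idud -> prefix_len=0
Fragment 2: offset=4 data="yQXsq" -> buffer=????yQXsqIdud -> prefix_len=0
Fragment 3: offset=0 data="zVIU" -> buffer=zVIUyQXsqIdud -> prefix_len=13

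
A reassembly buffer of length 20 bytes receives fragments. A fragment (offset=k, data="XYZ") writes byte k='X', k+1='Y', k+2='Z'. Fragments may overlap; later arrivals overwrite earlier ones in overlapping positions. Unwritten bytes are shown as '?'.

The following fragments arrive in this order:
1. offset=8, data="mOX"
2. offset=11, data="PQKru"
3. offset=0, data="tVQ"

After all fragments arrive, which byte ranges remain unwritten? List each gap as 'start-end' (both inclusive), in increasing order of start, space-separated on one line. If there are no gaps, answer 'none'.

Answer: 3-7 16-19

Derivation:
Fragment 1: offset=8 len=3
Fragment 2: offset=11 len=5
Fragment 3: offset=0 len=3
Gaps: 3-7 16-19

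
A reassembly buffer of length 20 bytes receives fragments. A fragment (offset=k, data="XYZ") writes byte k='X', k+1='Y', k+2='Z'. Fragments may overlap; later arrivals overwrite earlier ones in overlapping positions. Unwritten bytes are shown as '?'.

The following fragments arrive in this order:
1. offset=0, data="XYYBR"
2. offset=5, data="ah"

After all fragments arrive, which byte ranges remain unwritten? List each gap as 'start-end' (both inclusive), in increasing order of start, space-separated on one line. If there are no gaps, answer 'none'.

Fragment 1: offset=0 len=5
Fragment 2: offset=5 len=2
Gaps: 7-19

Answer: 7-19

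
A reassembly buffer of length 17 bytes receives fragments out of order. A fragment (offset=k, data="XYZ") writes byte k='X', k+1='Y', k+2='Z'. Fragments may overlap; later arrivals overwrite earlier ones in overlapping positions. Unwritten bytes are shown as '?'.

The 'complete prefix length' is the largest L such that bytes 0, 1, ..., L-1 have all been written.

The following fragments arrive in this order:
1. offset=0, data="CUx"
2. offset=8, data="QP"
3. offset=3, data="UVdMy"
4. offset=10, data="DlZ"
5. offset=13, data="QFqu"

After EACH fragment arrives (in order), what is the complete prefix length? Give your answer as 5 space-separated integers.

Answer: 3 3 10 13 17

Derivation:
Fragment 1: offset=0 data="CUx" -> buffer=CUx?????????????? -> prefix_len=3
Fragment 2: offset=8 data="QP" -> buffer=CUx?????QP??????? -> prefix_len=3
Fragment 3: offset=3 data="UVdMy" -> buffer=CUxUVdMyQP??????? -> prefix_len=10
Fragment 4: offset=10 data="DlZ" -> buffer=CUxUVdMyQPDlZ???? -> prefix_len=13
Fragment 5: offset=13 data="QFqu" -> buffer=CUxUVdMyQPDlZQFqu -> prefix_len=17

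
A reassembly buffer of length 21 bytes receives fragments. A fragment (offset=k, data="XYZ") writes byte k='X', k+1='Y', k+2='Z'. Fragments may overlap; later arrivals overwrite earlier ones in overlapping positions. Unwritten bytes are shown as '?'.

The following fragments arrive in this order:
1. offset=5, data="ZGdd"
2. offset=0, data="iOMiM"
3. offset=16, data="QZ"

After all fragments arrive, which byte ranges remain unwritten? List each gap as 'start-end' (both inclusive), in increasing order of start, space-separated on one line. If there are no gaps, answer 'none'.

Answer: 9-15 18-20

Derivation:
Fragment 1: offset=5 len=4
Fragment 2: offset=0 len=5
Fragment 3: offset=16 len=2
Gaps: 9-15 18-20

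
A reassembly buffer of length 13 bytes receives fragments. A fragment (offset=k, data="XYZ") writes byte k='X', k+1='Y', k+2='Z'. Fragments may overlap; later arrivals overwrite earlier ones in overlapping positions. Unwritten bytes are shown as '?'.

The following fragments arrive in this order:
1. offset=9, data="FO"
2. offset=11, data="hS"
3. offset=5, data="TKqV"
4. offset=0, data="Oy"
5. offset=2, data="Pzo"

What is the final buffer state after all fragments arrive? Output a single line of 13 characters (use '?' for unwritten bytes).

Answer: OyPzoTKqVFOhS

Derivation:
Fragment 1: offset=9 data="FO" -> buffer=?????????FO??
Fragment 2: offset=11 data="hS" -> buffer=?????????FOhS
Fragment 3: offset=5 data="TKqV" -> buffer=?????TKqVFOhS
Fragment 4: offset=0 data="Oy" -> buffer=Oy???TKqVFOhS
Fragment 5: offset=2 data="Pzo" -> buffer=OyPzoTKqVFOhS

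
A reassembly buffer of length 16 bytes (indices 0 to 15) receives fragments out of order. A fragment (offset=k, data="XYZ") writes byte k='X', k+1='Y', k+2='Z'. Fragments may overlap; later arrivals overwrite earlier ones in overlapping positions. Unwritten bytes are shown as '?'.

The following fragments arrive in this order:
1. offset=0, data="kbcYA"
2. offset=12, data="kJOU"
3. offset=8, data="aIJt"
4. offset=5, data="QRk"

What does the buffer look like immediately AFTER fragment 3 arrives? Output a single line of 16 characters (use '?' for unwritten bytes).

Answer: kbcYA???aIJtkJOU

Derivation:
Fragment 1: offset=0 data="kbcYA" -> buffer=kbcYA???????????
Fragment 2: offset=12 data="kJOU" -> buffer=kbcYA???????kJOU
Fragment 3: offset=8 data="aIJt" -> buffer=kbcYA???aIJtkJOU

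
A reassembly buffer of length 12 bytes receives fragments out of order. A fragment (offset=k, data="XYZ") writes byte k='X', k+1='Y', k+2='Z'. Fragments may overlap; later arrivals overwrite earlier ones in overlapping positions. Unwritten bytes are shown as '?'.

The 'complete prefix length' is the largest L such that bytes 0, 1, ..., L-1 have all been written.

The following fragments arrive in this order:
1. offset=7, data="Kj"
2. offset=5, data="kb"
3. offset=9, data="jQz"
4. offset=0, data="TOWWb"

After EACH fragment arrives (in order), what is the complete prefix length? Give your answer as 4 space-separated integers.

Answer: 0 0 0 12

Derivation:
Fragment 1: offset=7 data="Kj" -> buffer=???????Kj??? -> prefix_len=0
Fragment 2: offset=5 data="kb" -> buffer=?????kbKj??? -> prefix_len=0
Fragment 3: offset=9 data="jQz" -> buffer=?????kbKjjQz -> prefix_len=0
Fragment 4: offset=0 data="TOWWb" -> buffer=TOWWbkbKjjQz -> prefix_len=12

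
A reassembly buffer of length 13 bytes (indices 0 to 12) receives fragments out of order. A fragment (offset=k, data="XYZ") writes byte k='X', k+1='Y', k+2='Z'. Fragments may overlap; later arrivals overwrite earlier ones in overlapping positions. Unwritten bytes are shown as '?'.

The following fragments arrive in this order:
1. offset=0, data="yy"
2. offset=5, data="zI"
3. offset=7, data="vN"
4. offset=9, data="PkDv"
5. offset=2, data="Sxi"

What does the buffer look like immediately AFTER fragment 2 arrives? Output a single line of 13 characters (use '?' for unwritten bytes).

Answer: yy???zI??????

Derivation:
Fragment 1: offset=0 data="yy" -> buffer=yy???????????
Fragment 2: offset=5 data="zI" -> buffer=yy???zI??????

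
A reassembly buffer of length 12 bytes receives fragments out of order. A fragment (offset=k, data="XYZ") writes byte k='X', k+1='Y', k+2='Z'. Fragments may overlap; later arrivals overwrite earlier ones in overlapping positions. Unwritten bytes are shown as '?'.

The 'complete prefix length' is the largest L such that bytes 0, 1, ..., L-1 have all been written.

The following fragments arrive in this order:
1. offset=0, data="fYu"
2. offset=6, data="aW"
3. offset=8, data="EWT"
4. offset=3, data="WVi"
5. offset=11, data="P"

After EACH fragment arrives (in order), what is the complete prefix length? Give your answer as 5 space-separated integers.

Answer: 3 3 3 11 12

Derivation:
Fragment 1: offset=0 data="fYu" -> buffer=fYu????????? -> prefix_len=3
Fragment 2: offset=6 data="aW" -> buffer=fYu???aW???? -> prefix_len=3
Fragment 3: offset=8 data="EWT" -> buffer=fYu???aWEWT? -> prefix_len=3
Fragment 4: offset=3 data="WVi" -> buffer=fYuWViaWEWT? -> prefix_len=11
Fragment 5: offset=11 data="P" -> buffer=fYuWViaWEWTP -> prefix_len=12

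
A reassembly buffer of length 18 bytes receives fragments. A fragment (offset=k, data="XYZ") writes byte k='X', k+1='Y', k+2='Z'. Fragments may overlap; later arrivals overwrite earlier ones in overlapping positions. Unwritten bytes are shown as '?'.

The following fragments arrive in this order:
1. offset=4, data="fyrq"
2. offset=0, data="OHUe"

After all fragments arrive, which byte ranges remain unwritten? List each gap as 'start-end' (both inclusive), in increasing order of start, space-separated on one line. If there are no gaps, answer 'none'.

Answer: 8-17

Derivation:
Fragment 1: offset=4 len=4
Fragment 2: offset=0 len=4
Gaps: 8-17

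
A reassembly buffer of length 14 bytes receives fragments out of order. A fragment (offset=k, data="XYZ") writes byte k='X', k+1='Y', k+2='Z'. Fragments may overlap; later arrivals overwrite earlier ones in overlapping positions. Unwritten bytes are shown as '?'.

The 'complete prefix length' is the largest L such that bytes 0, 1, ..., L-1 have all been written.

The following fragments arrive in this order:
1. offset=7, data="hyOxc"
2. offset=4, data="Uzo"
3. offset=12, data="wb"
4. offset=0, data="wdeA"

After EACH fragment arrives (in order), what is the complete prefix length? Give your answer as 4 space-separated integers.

Fragment 1: offset=7 data="hyOxc" -> buffer=???????hyOxc?? -> prefix_len=0
Fragment 2: offset=4 data="Uzo" -> buffer=????UzohyOxc?? -> prefix_len=0
Fragment 3: offset=12 data="wb" -> buffer=????UzohyOxcwb -> prefix_len=0
Fragment 4: offset=0 data="wdeA" -> buffer=wdeAUzohyOxcwb -> prefix_len=14

Answer: 0 0 0 14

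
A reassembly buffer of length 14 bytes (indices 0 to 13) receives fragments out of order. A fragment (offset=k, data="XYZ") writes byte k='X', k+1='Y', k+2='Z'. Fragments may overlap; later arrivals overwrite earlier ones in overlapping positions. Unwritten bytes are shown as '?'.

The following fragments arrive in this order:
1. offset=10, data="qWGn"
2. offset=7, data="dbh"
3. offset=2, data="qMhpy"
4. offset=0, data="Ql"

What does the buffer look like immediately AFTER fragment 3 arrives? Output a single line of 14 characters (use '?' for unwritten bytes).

Answer: ??qMhpydbhqWGn

Derivation:
Fragment 1: offset=10 data="qWGn" -> buffer=??????????qWGn
Fragment 2: offset=7 data="dbh" -> buffer=???????dbhqWGn
Fragment 3: offset=2 data="qMhpy" -> buffer=??qMhpydbhqWGn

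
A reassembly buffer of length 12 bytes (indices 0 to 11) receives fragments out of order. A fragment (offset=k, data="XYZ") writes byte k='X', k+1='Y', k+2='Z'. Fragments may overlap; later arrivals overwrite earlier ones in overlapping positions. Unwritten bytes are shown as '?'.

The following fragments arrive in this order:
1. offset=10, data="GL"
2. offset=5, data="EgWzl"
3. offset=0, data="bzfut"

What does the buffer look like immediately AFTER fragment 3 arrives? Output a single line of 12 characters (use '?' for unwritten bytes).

Fragment 1: offset=10 data="GL" -> buffer=??????????GL
Fragment 2: offset=5 data="EgWzl" -> buffer=?????EgWzlGL
Fragment 3: offset=0 data="bzfut" -> buffer=bzfutEgWzlGL

Answer: bzfutEgWzlGL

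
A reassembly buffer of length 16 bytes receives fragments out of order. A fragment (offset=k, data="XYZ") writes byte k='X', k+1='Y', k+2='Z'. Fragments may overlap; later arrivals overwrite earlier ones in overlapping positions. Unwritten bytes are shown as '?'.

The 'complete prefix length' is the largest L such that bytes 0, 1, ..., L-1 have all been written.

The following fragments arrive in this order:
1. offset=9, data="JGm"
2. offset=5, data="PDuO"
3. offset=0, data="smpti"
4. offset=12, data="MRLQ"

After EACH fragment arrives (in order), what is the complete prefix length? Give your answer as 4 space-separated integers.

Answer: 0 0 12 16

Derivation:
Fragment 1: offset=9 data="JGm" -> buffer=?????????JGm???? -> prefix_len=0
Fragment 2: offset=5 data="PDuO" -> buffer=?????PDuOJGm???? -> prefix_len=0
Fragment 3: offset=0 data="smpti" -> buffer=smptiPDuOJGm???? -> prefix_len=12
Fragment 4: offset=12 data="MRLQ" -> buffer=smptiPDuOJGmMRLQ -> prefix_len=16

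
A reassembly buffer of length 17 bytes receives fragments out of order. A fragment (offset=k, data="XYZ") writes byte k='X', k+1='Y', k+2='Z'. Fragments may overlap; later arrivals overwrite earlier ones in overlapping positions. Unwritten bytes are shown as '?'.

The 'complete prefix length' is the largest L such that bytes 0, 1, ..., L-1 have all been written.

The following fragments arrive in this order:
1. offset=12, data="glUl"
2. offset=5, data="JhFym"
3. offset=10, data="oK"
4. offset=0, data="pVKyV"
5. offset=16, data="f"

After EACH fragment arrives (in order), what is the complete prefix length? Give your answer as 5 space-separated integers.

Fragment 1: offset=12 data="glUl" -> buffer=????????????glUl? -> prefix_len=0
Fragment 2: offset=5 data="JhFym" -> buffer=?????JhFym??glUl? -> prefix_len=0
Fragment 3: offset=10 data="oK" -> buffer=?????JhFymoKglUl? -> prefix_len=0
Fragment 4: offset=0 data="pVKyV" -> buffer=pVKyVJhFymoKglUl? -> prefix_len=16
Fragment 5: offset=16 data="f" -> buffer=pVKyVJhFymoKglUlf -> prefix_len=17

Answer: 0 0 0 16 17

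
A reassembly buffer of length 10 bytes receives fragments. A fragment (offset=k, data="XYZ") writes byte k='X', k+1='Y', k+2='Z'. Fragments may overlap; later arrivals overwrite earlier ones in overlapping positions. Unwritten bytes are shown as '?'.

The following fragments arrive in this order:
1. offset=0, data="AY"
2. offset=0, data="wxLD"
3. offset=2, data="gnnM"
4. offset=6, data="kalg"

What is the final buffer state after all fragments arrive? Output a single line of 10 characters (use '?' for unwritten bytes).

Fragment 1: offset=0 data="AY" -> buffer=AY????????
Fragment 2: offset=0 data="wxLD" -> buffer=wxLD??????
Fragment 3: offset=2 data="gnnM" -> buffer=wxgnnM????
Fragment 4: offset=6 data="kalg" -> buffer=wxgnnMkalg

Answer: wxgnnMkalg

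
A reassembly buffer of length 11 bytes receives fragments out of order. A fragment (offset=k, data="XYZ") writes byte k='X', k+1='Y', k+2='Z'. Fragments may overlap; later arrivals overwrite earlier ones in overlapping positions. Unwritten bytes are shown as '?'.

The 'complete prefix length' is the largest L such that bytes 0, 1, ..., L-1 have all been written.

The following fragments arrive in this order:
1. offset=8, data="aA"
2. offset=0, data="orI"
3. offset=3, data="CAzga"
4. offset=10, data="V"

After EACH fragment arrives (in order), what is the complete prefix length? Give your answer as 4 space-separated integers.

Answer: 0 3 10 11

Derivation:
Fragment 1: offset=8 data="aA" -> buffer=????????aA? -> prefix_len=0
Fragment 2: offset=0 data="orI" -> buffer=orI?????aA? -> prefix_len=3
Fragment 3: offset=3 data="CAzga" -> buffer=orICAzgaaA? -> prefix_len=10
Fragment 4: offset=10 data="V" -> buffer=orICAzgaaAV -> prefix_len=11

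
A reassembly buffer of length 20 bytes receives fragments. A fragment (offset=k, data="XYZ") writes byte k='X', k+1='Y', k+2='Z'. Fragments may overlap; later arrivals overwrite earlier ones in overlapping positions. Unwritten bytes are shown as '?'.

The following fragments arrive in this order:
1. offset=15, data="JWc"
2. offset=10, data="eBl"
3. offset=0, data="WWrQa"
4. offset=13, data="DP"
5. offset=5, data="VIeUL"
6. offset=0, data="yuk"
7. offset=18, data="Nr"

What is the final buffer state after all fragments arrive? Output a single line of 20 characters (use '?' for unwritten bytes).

Fragment 1: offset=15 data="JWc" -> buffer=???????????????JWc??
Fragment 2: offset=10 data="eBl" -> buffer=??????????eBl??JWc??
Fragment 3: offset=0 data="WWrQa" -> buffer=WWrQa?????eBl??JWc??
Fragment 4: offset=13 data="DP" -> buffer=WWrQa?????eBlDPJWc??
Fragment 5: offset=5 data="VIeUL" -> buffer=WWrQaVIeULeBlDPJWc??
Fragment 6: offset=0 data="yuk" -> buffer=yukQaVIeULeBlDPJWc??
Fragment 7: offset=18 data="Nr" -> buffer=yukQaVIeULeBlDPJWcNr

Answer: yukQaVIeULeBlDPJWcNr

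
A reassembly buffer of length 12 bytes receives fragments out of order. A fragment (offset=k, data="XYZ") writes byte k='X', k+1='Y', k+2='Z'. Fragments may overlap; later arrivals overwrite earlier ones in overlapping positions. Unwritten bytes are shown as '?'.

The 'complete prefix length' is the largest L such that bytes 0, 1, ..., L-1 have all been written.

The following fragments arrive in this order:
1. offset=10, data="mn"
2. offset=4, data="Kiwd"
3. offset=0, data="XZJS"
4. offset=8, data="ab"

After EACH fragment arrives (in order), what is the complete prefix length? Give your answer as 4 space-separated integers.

Fragment 1: offset=10 data="mn" -> buffer=??????????mn -> prefix_len=0
Fragment 2: offset=4 data="Kiwd" -> buffer=????Kiwd??mn -> prefix_len=0
Fragment 3: offset=0 data="XZJS" -> buffer=XZJSKiwd??mn -> prefix_len=8
Fragment 4: offset=8 data="ab" -> buffer=XZJSKiwdabmn -> prefix_len=12

Answer: 0 0 8 12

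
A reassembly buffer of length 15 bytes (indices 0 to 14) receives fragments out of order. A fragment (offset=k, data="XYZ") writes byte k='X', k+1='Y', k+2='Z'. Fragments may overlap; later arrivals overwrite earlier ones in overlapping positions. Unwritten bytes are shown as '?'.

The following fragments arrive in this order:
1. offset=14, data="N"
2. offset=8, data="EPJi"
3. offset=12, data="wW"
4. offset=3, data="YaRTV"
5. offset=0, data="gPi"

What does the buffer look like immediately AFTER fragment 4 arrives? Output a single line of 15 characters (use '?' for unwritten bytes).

Fragment 1: offset=14 data="N" -> buffer=??????????????N
Fragment 2: offset=8 data="EPJi" -> buffer=????????EPJi??N
Fragment 3: offset=12 data="wW" -> buffer=????????EPJiwWN
Fragment 4: offset=3 data="YaRTV" -> buffer=???YaRTVEPJiwWN

Answer: ???YaRTVEPJiwWN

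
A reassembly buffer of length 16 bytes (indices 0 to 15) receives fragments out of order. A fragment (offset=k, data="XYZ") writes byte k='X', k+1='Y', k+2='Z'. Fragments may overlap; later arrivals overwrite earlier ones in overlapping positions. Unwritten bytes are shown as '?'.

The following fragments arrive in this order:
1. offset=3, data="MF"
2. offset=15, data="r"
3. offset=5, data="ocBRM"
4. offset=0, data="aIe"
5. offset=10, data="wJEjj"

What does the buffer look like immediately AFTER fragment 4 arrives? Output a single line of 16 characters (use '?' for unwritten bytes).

Answer: aIeMFocBRM?????r

Derivation:
Fragment 1: offset=3 data="MF" -> buffer=???MF???????????
Fragment 2: offset=15 data="r" -> buffer=???MF??????????r
Fragment 3: offset=5 data="ocBRM" -> buffer=???MFocBRM?????r
Fragment 4: offset=0 data="aIe" -> buffer=aIeMFocBRM?????r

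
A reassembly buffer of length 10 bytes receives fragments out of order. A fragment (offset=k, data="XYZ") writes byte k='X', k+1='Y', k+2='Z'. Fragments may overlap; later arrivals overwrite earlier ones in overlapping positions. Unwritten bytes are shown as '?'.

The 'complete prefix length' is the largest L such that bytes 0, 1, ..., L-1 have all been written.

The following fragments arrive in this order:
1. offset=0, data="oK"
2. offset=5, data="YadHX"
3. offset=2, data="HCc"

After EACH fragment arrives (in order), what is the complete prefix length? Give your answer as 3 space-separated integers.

Answer: 2 2 10

Derivation:
Fragment 1: offset=0 data="oK" -> buffer=oK???????? -> prefix_len=2
Fragment 2: offset=5 data="YadHX" -> buffer=oK???YadHX -> prefix_len=2
Fragment 3: offset=2 data="HCc" -> buffer=oKHCcYadHX -> prefix_len=10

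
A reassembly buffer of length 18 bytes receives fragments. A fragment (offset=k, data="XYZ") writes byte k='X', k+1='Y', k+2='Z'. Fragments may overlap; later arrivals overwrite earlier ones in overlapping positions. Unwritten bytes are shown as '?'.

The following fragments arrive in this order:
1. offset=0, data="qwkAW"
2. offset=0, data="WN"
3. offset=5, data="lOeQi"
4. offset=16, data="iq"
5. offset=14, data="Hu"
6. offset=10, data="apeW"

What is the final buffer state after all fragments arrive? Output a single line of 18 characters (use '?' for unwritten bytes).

Fragment 1: offset=0 data="qwkAW" -> buffer=qwkAW?????????????
Fragment 2: offset=0 data="WN" -> buffer=WNkAW?????????????
Fragment 3: offset=5 data="lOeQi" -> buffer=WNkAWlOeQi????????
Fragment 4: offset=16 data="iq" -> buffer=WNkAWlOeQi??????iq
Fragment 5: offset=14 data="Hu" -> buffer=WNkAWlOeQi????Huiq
Fragment 6: offset=10 data="apeW" -> buffer=WNkAWlOeQiapeWHuiq

Answer: WNkAWlOeQiapeWHuiq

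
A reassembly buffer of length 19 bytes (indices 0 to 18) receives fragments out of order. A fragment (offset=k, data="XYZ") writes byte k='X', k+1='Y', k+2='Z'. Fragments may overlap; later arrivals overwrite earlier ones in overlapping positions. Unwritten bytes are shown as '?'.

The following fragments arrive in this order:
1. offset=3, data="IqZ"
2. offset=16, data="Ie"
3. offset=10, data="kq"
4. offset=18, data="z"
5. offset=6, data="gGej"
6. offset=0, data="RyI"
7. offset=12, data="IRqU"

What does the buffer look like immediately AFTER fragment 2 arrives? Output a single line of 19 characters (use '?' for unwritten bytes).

Fragment 1: offset=3 data="IqZ" -> buffer=???IqZ?????????????
Fragment 2: offset=16 data="Ie" -> buffer=???IqZ??????????Ie?

Answer: ???IqZ??????????Ie?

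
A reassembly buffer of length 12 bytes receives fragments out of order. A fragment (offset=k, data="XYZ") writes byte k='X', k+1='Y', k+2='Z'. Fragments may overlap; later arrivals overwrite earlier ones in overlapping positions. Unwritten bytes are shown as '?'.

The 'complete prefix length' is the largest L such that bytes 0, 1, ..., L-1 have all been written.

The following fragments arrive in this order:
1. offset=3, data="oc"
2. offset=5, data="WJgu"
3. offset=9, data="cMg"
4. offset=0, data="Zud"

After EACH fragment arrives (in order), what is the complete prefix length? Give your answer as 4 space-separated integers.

Fragment 1: offset=3 data="oc" -> buffer=???oc??????? -> prefix_len=0
Fragment 2: offset=5 data="WJgu" -> buffer=???ocWJgu??? -> prefix_len=0
Fragment 3: offset=9 data="cMg" -> buffer=???ocWJgucMg -> prefix_len=0
Fragment 4: offset=0 data="Zud" -> buffer=ZudocWJgucMg -> prefix_len=12

Answer: 0 0 0 12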